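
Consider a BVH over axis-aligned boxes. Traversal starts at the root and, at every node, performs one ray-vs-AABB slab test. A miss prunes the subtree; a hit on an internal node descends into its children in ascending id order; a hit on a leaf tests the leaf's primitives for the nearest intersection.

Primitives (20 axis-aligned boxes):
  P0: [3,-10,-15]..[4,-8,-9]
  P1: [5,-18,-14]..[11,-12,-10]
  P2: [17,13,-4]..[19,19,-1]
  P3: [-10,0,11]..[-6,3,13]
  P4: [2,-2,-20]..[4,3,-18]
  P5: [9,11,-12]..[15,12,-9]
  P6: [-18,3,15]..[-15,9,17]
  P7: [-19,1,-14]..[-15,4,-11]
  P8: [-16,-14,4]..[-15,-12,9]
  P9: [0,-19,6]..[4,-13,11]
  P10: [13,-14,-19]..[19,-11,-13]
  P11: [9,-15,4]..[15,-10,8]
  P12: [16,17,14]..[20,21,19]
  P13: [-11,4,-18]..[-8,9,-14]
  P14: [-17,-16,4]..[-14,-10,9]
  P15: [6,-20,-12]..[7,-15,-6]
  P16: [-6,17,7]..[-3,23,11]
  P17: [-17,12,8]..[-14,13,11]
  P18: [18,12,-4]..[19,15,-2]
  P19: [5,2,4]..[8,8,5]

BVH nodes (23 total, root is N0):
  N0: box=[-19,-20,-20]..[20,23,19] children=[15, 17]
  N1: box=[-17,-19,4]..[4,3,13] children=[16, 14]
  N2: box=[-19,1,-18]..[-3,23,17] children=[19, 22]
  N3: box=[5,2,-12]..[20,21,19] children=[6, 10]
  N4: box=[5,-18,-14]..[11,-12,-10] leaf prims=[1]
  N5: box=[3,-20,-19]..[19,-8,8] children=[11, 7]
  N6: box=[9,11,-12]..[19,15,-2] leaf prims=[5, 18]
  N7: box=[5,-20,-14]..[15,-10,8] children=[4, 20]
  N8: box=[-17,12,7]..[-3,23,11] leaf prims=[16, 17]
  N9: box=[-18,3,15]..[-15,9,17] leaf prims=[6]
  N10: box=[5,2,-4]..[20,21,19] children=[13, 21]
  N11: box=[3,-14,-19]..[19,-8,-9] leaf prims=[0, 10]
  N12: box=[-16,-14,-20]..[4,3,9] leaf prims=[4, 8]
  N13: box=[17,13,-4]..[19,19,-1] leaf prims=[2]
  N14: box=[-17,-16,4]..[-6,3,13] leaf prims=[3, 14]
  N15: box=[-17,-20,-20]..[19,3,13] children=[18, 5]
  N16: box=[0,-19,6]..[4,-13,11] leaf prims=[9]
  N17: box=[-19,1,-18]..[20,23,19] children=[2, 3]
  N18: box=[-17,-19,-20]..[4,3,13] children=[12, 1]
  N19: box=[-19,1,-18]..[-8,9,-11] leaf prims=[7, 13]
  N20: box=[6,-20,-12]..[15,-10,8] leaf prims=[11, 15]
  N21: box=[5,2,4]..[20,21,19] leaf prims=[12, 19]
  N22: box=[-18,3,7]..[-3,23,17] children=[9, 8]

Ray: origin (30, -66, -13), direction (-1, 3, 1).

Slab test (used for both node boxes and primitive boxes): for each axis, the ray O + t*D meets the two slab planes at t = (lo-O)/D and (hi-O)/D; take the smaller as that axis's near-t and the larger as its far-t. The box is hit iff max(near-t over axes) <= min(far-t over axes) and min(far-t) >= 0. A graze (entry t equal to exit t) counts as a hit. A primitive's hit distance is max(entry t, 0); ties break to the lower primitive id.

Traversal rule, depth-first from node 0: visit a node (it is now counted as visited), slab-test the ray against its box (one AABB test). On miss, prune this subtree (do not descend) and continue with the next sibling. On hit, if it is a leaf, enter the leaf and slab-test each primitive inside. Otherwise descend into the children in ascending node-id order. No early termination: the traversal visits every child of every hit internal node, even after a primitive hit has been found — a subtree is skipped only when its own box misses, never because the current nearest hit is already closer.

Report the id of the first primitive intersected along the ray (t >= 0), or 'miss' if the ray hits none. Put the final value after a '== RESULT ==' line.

Walk:
N0 x:[10,49] y:[46/3,89/3] z:[-7,32] -> hit [46/3,89/3], descend [15, 17]
  N15 x:[11,47] y:[46/3,23] z:[-7,26] -> hit [46/3,23], descend [5, 18]
    N5 x:[11,27] y:[46/3,58/3] z:[-6,21] -> hit [46/3,58/3], descend [7, 11]
      N7 x:[15,25] y:[46/3,56/3] z:[-1,21] -> hit [46/3,56/3], descend [4, 20]
        N4 x:[19,25] y:[16,18] z:[-1,3] -> miss, prune
        N20 x:[15,24] y:[46/3,56/3] z:[1,21] -> hit [46/3,56/3] leaf, test {P11@t=17, P15(miss)}
      N11 x:[11,27] y:[52/3,58/3] z:[-6,4] -> miss, prune
    N18 x:[26,47] y:[47/3,23] z:[-7,26] -> miss, prune
  N17 x:[10,49] y:[67/3,89/3] z:[-5,32] -> hit [67/3,89/3], descend [2, 3]
    N2 x:[33,49] y:[67/3,89/3] z:[-5,30] -> miss, prune
    N3 x:[10,25] y:[68/3,29] z:[1,32] -> hit [68/3,25], descend [6, 10]
      N6 x:[11,21] y:[77/3,27] z:[1,11] -> miss, prune
      N10 x:[10,25] y:[68/3,29] z:[9,32] -> hit [68/3,25], descend [13, 21]
        N13 x:[11,13] y:[79/3,85/3] z:[9,12] -> miss, prune
        N21 x:[10,25] y:[68/3,29] z:[17,32] -> hit [68/3,25] leaf, test {P12(miss), P19(miss)}

15 AABB tests over nodes [0, 15, 5, 7, 4, 20, 11, 18, 17, 2, 3, 6, 10, 13, 21]; 2 leaves entered; closest P11.

== RESULT ==
11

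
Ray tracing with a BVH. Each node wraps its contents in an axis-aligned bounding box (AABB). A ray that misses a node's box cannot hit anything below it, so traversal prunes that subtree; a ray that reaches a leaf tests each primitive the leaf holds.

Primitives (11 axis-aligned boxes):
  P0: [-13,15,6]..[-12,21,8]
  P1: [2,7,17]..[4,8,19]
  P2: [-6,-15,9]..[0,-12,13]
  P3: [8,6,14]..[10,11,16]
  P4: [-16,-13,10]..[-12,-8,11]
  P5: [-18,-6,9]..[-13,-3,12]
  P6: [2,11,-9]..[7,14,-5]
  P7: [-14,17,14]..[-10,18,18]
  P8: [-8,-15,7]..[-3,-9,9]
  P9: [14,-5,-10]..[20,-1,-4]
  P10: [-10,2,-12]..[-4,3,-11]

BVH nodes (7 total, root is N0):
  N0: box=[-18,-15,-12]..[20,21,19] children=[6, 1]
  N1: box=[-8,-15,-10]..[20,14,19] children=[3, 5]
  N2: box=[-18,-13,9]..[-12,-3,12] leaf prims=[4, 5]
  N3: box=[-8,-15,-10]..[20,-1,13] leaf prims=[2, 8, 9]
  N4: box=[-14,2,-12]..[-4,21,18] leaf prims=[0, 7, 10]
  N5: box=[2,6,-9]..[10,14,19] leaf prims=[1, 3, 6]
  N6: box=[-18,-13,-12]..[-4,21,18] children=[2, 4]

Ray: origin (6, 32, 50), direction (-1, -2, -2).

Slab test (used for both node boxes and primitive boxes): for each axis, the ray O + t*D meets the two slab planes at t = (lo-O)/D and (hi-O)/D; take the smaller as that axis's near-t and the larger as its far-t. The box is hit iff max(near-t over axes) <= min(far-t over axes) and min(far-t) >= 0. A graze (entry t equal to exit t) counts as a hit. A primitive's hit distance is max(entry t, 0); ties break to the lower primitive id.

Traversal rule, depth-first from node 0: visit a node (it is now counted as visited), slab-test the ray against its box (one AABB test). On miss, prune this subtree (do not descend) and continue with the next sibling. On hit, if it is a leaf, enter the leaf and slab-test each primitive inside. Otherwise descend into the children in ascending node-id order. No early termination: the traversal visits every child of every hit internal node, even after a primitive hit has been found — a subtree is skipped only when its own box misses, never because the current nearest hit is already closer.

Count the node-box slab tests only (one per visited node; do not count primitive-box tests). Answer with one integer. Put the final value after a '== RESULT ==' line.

Trace the traversal:
N0 x:[-14,24] y:[11/2,47/2] z:[31/2,31] -> hit [31/2,47/2], descend [1, 6]
  N1 x:[-14,14] y:[9,47/2] z:[31/2,30] -> miss, prune
  N6 x:[10,24] y:[11/2,45/2] z:[16,31] -> hit [16,45/2], descend [2, 4]
    N2 x:[18,24] y:[35/2,45/2] z:[19,41/2] -> hit [19,41/2] leaf, test {P4@t=20, P5@t=19}
    N4 x:[10,20] y:[11/2,15] z:[16,31] -> miss, prune

order=[0, 1, 6, 2, 4]  |boxes|=5  |leaves|=1  hit=P5

== RESULT ==
5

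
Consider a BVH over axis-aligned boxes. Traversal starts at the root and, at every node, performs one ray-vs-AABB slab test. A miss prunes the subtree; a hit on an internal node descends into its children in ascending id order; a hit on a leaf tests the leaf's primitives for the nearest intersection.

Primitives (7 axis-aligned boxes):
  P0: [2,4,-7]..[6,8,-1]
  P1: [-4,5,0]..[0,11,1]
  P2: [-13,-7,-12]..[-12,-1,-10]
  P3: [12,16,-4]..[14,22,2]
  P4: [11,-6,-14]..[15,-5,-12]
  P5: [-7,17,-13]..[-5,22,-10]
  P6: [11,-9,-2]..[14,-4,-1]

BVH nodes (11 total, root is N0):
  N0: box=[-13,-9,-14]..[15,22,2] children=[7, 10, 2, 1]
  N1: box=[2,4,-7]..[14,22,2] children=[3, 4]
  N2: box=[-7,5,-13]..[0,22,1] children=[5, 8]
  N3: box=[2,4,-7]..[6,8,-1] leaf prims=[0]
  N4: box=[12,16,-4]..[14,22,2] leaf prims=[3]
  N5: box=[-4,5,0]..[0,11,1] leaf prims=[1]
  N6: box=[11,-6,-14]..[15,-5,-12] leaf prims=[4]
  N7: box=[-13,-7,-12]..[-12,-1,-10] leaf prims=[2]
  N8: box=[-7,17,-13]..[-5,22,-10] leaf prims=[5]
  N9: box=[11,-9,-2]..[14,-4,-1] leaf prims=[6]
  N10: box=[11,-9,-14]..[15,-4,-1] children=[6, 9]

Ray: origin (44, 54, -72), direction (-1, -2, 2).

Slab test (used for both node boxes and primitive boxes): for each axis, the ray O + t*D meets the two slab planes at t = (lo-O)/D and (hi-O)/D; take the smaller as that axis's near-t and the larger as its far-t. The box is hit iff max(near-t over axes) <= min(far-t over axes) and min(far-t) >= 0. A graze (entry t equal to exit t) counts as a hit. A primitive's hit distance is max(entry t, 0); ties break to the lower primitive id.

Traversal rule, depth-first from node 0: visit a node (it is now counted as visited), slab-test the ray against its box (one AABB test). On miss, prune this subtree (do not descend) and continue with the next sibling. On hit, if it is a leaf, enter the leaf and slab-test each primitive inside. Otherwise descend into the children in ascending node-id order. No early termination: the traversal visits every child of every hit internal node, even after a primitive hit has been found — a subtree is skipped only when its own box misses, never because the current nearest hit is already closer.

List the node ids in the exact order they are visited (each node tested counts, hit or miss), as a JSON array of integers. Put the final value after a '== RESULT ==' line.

Traverse from the root:
N0 x:[29,57] y:[16,63/2] z:[29,37] -> hit [29,63/2], descend [1, 2, 7, 10]
  N1 x:[30,42] y:[16,25] z:[65/2,37] -> miss, prune
  N2 x:[44,51] y:[16,49/2] z:[59/2,73/2] -> miss, prune
  N7 x:[56,57] y:[55/2,61/2] z:[30,31] -> miss, prune
  N10 x:[29,33] y:[29,63/2] z:[29,71/2] -> hit [29,63/2], descend [6, 9]
    N6 x:[29,33] y:[59/2,30] z:[29,30] -> hit [59/2,30] leaf, test {P4@t=59/2}
    N9 x:[30,33] y:[29,63/2] z:[35,71/2] -> miss, prune

Summary -> nodes [0, 1, 2, 7, 10, 6, 9]; box-tests=7; leaf-entries=1; first=P4

== RESULT ==
[0, 1, 2, 7, 10, 6, 9]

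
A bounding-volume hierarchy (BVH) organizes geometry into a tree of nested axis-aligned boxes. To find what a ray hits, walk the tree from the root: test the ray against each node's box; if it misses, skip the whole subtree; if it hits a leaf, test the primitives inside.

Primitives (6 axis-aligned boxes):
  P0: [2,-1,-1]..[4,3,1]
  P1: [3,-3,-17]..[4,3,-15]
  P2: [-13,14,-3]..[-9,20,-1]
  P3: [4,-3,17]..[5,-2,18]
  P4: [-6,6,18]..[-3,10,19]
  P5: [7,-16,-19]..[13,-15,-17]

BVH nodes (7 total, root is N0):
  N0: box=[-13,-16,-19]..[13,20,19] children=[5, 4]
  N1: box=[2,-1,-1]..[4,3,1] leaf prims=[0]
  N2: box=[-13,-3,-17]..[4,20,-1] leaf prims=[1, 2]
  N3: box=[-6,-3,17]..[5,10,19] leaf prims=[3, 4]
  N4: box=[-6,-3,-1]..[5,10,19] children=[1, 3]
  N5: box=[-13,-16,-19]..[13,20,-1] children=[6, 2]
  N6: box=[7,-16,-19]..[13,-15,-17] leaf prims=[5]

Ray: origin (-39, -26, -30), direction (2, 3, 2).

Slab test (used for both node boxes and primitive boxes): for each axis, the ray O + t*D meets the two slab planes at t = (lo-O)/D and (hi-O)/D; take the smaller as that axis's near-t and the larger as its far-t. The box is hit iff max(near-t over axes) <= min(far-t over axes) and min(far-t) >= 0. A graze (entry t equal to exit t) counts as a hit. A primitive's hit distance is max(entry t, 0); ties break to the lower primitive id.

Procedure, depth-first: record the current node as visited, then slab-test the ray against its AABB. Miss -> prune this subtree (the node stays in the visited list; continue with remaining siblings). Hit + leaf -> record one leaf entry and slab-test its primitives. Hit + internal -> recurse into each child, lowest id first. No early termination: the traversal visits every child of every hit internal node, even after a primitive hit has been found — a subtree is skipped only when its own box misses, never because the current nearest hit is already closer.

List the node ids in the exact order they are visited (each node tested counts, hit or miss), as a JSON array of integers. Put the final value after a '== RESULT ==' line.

Trace the traversal:
N0 x:[13,26] y:[10/3,46/3] z:[11/2,49/2] -> hit [13,46/3], descend [4, 5]
  N4 x:[33/2,22] y:[23/3,12] z:[29/2,49/2] -> miss, prune
  N5 x:[13,26] y:[10/3,46/3] z:[11/2,29/2] -> hit [13,29/2], descend [2, 6]
    N2 x:[13,43/2] y:[23/3,46/3] z:[13/2,29/2] -> hit [13,29/2] leaf, test {P1(miss), P2@t=27/2}
    N6 x:[23,26] y:[10/3,11/3] z:[11/2,13/2] -> miss, prune

Visited [0, 4, 5, 2, 6]. Tests: 5 box, 1 leaf. Nearest: P2.

== RESULT ==
[0, 4, 5, 2, 6]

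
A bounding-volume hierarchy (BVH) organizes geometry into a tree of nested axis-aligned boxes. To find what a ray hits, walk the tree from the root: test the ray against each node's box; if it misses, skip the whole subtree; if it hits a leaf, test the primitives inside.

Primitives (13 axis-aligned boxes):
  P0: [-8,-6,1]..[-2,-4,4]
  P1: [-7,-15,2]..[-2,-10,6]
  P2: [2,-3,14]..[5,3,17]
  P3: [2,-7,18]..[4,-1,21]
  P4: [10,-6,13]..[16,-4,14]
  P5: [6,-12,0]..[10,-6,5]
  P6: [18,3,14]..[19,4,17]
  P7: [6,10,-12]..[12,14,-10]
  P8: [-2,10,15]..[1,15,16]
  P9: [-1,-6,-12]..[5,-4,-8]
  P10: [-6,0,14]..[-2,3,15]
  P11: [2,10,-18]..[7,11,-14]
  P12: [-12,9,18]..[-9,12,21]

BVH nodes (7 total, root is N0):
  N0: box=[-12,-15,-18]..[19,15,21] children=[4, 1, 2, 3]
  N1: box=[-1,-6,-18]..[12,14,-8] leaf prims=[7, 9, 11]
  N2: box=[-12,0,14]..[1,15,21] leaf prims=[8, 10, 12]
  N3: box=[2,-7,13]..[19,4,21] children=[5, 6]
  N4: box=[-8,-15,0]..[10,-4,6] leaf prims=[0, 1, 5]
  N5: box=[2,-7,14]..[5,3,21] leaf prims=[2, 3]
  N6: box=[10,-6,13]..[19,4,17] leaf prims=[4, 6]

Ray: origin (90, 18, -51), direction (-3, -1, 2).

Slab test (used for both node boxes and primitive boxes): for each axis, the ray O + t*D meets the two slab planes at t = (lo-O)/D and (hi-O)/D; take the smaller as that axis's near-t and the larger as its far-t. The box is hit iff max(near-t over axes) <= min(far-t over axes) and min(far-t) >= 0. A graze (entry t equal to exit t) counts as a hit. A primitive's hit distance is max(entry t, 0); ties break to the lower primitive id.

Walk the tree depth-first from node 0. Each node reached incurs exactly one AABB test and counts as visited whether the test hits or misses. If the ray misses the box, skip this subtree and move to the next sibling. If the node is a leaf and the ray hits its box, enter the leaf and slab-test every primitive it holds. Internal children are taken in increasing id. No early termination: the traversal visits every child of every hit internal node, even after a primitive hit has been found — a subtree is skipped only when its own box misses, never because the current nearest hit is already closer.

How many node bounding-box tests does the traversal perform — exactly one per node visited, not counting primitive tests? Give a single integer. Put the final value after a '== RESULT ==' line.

Walk:
N0 x:[71/3,34] y:[3,33] z:[33/2,36] -> hit [71/3,33], descend [1, 2, 3, 4]
  N1 x:[26,91/3] y:[4,24] z:[33/2,43/2] -> miss, prune
  N2 x:[89/3,34] y:[3,18] z:[65/2,36] -> miss, prune
  N3 x:[71/3,88/3] y:[14,25] z:[32,36] -> miss, prune
  N4 x:[80/3,98/3] y:[22,33] z:[51/2,57/2] -> hit [80/3,57/2] leaf, test {P0(miss), P1(miss), P5@t=80/3}

Summary -> nodes [0, 1, 2, 3, 4]; box-tests=5; leaf-entries=1; first=P5

== RESULT ==
5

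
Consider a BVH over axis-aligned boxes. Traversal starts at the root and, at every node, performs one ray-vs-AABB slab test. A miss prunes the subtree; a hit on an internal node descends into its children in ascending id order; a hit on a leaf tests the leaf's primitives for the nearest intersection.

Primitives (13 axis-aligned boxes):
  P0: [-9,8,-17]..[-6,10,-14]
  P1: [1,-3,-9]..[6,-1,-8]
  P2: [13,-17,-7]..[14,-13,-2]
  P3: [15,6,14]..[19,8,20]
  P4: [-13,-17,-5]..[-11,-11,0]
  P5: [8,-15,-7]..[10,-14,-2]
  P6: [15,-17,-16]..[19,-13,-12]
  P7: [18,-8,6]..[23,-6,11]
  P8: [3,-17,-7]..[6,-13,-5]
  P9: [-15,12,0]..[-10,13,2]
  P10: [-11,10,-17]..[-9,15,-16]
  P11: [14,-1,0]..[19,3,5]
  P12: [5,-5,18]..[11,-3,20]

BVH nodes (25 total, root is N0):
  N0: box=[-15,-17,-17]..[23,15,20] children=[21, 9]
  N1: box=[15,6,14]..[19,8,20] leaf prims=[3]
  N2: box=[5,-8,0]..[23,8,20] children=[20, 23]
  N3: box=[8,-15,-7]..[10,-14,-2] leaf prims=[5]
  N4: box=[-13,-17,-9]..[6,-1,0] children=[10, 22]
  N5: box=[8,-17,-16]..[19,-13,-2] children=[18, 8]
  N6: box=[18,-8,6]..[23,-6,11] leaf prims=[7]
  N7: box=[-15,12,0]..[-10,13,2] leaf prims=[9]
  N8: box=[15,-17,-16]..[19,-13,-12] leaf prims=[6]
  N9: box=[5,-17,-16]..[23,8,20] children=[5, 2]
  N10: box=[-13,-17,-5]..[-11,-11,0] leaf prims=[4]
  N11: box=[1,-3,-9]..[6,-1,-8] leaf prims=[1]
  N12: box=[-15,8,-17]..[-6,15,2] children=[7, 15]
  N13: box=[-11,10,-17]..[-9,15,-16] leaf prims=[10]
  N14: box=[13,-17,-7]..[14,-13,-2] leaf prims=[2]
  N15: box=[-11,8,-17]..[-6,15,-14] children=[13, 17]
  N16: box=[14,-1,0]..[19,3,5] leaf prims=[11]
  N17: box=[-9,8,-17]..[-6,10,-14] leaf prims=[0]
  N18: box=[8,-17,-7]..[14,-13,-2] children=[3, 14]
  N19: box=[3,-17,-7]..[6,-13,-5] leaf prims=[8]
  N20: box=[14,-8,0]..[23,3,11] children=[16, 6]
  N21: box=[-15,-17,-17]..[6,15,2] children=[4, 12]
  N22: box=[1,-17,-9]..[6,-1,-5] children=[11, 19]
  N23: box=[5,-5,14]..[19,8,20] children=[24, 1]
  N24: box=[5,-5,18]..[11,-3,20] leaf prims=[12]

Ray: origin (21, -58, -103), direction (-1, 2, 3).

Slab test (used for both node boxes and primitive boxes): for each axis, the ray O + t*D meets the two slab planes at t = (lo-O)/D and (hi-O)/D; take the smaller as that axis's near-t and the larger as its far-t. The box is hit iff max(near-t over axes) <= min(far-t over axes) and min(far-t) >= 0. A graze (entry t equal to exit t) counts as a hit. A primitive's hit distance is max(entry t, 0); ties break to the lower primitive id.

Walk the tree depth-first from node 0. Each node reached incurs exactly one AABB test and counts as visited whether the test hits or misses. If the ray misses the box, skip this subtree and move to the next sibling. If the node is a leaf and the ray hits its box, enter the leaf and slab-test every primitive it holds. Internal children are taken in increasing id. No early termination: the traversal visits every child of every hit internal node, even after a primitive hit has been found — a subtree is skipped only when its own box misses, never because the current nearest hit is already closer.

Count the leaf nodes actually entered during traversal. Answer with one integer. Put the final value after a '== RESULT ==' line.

Walk:
N0 x:[-2,36] y:[41/2,73/2] z:[86/3,41] -> hit [86/3,36], descend [9, 21]
  N9 x:[-2,16] y:[41/2,33] z:[29,41] -> miss, prune
  N21 x:[15,36] y:[41/2,73/2] z:[86/3,35] -> hit [86/3,35], descend [4, 12]
    N4 x:[15,34] y:[41/2,57/2] z:[94/3,103/3] -> miss, prune
    N12 x:[27,36] y:[33,73/2] z:[86/3,35] -> hit [33,35], descend [7, 15]
      N7 x:[31,36] y:[35,71/2] z:[103/3,35] -> hit [35,35] leaf, test {P9@t=35}
      N15 x:[27,32] y:[33,73/2] z:[86/3,89/3] -> miss, prune

Summary -> nodes [0, 9, 21, 4, 12, 7, 15]; box-tests=7; leaf-entries=1; first=P9

== RESULT ==
1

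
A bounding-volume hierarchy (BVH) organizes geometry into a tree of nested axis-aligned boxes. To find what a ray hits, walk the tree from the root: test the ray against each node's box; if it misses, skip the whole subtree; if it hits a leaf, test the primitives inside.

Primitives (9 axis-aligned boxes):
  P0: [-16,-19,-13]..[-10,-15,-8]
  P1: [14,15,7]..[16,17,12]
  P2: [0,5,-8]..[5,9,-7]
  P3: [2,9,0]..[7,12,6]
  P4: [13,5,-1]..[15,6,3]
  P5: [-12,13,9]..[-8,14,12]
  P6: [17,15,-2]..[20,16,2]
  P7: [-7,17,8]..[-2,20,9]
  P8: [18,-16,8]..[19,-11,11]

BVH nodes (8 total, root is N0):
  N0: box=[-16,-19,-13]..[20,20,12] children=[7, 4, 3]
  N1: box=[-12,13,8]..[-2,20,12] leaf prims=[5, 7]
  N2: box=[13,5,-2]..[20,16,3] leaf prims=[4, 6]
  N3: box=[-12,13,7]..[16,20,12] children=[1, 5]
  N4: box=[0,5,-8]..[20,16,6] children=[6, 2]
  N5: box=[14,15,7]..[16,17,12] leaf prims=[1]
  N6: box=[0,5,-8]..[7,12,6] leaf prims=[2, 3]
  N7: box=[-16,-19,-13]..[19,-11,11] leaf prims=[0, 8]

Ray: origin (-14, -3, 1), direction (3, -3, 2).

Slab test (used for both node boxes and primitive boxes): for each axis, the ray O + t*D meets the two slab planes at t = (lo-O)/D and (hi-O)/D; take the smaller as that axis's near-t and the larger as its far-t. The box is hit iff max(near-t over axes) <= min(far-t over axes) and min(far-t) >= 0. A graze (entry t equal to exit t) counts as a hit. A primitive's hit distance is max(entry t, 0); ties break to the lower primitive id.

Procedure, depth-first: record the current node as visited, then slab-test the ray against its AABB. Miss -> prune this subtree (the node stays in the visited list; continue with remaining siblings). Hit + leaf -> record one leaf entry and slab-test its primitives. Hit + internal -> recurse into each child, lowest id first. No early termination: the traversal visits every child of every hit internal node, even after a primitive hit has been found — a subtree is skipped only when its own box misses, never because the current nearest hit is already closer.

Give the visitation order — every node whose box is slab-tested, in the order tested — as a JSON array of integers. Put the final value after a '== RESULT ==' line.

Walk:
N0 x:[-2/3,34/3] y:[-23/3,16/3] z:[-7,11/2] -> hit [-2/3,16/3], descend [3, 4, 7]
  N3 x:[2/3,10] y:[-23/3,-16/3] z:[3,11/2] -> miss, prune
  N4 x:[14/3,34/3] y:[-19/3,-8/3] z:[-9/2,5/2] -> miss, prune
  N7 x:[-2/3,11] y:[8/3,16/3] z:[-7,5] -> hit [8/3,5] leaf, test {P0(miss), P8(miss)}

4 AABB tests over nodes [0, 3, 4, 7]; 1 leaf entered; closest miss.

== RESULT ==
[0, 3, 4, 7]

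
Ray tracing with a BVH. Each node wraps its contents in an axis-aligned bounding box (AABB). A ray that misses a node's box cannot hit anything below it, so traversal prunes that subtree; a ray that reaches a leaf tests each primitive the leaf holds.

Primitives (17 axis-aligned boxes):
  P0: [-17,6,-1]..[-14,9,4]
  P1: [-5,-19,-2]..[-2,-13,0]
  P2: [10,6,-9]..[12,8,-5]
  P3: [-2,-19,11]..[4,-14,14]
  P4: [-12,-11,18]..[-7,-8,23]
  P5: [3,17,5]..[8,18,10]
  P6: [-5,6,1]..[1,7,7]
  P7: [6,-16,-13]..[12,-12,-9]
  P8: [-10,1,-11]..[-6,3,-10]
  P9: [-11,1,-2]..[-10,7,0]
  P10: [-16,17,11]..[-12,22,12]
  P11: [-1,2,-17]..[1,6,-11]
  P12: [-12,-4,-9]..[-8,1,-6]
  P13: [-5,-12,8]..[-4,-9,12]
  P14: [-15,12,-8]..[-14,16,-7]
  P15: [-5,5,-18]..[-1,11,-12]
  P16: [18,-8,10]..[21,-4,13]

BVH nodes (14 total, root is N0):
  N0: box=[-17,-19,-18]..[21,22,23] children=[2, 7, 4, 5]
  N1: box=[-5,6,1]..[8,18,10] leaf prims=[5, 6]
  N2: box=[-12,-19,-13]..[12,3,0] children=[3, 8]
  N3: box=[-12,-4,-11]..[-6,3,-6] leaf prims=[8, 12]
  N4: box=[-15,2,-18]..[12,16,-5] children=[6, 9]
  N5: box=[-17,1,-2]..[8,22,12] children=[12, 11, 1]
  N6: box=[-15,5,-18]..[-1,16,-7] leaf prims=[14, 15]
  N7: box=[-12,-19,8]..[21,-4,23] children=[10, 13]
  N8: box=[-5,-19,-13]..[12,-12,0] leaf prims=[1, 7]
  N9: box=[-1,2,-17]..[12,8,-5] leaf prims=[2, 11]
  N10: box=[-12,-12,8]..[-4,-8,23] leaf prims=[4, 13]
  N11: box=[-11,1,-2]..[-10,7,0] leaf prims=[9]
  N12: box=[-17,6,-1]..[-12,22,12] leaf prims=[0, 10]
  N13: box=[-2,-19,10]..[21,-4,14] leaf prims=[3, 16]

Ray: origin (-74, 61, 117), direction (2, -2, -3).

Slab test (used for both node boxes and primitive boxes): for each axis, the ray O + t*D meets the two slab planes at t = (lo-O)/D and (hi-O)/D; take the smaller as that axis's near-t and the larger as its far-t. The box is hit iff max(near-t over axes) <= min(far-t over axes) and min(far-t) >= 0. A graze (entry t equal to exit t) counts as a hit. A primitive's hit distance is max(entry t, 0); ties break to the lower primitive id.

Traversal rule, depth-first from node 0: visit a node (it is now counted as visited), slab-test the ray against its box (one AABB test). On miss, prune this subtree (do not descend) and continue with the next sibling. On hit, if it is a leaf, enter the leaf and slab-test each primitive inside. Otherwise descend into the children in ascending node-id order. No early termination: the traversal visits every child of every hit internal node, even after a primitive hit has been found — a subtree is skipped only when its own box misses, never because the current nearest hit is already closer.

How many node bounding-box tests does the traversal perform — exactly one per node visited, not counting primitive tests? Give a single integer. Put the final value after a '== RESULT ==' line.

Traverse from the root:
N0 x:[57/2,95/2] y:[39/2,40] z:[94/3,45] -> hit [94/3,40], descend [2, 4, 5, 7]
  N2 x:[31,43] y:[29,40] z:[39,130/3] -> hit [39,40], descend [3, 8]
    N3 x:[31,34] y:[29,65/2] z:[41,128/3] -> miss, prune
    N8 x:[69/2,43] y:[73/2,40] z:[39,130/3] -> hit [39,40] leaf, test {P1(miss), P7(miss)}
  N4 x:[59/2,43] y:[45/2,59/2] z:[122/3,45] -> miss, prune
  N5 x:[57/2,41] y:[39/2,30] z:[35,119/3] -> miss, prune
  N7 x:[31,95/2] y:[65/2,40] z:[94/3,109/3] -> hit [65/2,109/3], descend [10, 13]
    N10 x:[31,35] y:[69/2,73/2] z:[94/3,109/3] -> hit [69/2,35] leaf, test {P4(miss), P13@t=35}
    N13 x:[36,95/2] y:[65/2,40] z:[103/3,107/3] -> miss, prune

order=[0, 2, 3, 8, 4, 5, 7, 10, 13]  |boxes|=9  |leaves|=2  hit=P13

== RESULT ==
9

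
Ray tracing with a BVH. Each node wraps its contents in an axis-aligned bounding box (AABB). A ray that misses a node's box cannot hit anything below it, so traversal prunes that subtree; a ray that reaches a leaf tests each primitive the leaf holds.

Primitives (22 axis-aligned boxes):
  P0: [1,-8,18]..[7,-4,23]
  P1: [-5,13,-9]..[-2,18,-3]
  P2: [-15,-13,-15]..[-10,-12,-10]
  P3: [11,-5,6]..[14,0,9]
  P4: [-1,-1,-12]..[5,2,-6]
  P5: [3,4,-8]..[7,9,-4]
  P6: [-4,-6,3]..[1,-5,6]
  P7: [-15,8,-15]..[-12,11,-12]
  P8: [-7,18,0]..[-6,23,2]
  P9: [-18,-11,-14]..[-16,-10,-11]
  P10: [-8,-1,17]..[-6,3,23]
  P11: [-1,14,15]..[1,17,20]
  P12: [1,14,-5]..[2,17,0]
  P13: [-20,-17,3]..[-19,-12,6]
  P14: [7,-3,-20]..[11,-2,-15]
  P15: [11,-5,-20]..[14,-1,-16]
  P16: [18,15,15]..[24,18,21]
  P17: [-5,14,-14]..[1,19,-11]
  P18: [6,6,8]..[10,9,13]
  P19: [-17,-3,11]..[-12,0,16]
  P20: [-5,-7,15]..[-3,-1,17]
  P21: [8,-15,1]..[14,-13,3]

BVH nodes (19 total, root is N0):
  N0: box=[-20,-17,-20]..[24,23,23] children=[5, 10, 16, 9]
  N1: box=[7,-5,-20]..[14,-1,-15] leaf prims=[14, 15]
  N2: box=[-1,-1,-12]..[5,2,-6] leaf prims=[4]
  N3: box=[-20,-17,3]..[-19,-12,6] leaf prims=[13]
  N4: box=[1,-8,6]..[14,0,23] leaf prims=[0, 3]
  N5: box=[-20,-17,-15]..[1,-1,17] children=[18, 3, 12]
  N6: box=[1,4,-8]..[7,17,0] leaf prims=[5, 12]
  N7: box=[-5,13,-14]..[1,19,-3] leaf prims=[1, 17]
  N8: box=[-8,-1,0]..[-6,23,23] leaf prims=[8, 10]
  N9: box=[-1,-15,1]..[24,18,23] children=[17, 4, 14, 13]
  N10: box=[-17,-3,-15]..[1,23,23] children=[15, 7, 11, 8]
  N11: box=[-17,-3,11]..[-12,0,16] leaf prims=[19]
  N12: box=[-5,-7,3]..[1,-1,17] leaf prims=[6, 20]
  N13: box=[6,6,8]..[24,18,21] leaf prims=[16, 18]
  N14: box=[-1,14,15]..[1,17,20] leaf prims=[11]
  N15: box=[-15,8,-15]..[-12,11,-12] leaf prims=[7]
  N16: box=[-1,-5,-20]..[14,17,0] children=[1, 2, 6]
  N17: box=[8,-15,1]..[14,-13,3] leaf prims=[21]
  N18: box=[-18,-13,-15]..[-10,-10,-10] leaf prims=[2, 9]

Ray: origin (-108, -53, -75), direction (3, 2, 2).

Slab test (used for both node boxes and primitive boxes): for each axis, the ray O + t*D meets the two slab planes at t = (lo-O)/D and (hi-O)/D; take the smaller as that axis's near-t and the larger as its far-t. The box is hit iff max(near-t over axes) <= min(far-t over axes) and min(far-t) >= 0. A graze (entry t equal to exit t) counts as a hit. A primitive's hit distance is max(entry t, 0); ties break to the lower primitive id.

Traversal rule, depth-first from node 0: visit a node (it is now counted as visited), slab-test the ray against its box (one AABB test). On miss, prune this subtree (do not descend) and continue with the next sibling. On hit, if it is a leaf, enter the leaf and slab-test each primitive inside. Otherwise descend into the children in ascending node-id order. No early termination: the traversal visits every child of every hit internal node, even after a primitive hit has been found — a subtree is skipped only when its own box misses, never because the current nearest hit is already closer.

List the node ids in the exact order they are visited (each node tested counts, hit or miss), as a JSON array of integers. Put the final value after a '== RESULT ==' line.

Traverse from the root:
N0 x:[88/3,44] y:[18,38] z:[55/2,49] -> hit [88/3,38], descend [5, 9, 10, 16]
  N5 x:[88/3,109/3] y:[18,26] z:[30,46] -> miss, prune
  N9 x:[107/3,44] y:[19,71/2] z:[38,49] -> miss, prune
  N10 x:[91/3,109/3] y:[25,38] z:[30,49] -> hit [91/3,109/3], descend [7, 8, 11, 15]
    N7 x:[103/3,109/3] y:[33,36] z:[61/2,36] -> hit [103/3,36] leaf, test {P1@t=103/3, P17(miss)}
    N8 x:[100/3,34] y:[26,38] z:[75/2,49] -> miss, prune
    N11 x:[91/3,32] y:[25,53/2] z:[43,91/2] -> miss, prune
    N15 x:[31,32] y:[61/2,32] z:[30,63/2] -> hit [31,63/2] leaf, test {P7@t=31}
  N16 x:[107/3,122/3] y:[24,35] z:[55/2,75/2] -> miss, prune

Visited [0, 5, 9, 10, 7, 8, 11, 15, 16]. Tests: 9 box, 2 leaf. Nearest: P7.

== RESULT ==
[0, 5, 9, 10, 7, 8, 11, 15, 16]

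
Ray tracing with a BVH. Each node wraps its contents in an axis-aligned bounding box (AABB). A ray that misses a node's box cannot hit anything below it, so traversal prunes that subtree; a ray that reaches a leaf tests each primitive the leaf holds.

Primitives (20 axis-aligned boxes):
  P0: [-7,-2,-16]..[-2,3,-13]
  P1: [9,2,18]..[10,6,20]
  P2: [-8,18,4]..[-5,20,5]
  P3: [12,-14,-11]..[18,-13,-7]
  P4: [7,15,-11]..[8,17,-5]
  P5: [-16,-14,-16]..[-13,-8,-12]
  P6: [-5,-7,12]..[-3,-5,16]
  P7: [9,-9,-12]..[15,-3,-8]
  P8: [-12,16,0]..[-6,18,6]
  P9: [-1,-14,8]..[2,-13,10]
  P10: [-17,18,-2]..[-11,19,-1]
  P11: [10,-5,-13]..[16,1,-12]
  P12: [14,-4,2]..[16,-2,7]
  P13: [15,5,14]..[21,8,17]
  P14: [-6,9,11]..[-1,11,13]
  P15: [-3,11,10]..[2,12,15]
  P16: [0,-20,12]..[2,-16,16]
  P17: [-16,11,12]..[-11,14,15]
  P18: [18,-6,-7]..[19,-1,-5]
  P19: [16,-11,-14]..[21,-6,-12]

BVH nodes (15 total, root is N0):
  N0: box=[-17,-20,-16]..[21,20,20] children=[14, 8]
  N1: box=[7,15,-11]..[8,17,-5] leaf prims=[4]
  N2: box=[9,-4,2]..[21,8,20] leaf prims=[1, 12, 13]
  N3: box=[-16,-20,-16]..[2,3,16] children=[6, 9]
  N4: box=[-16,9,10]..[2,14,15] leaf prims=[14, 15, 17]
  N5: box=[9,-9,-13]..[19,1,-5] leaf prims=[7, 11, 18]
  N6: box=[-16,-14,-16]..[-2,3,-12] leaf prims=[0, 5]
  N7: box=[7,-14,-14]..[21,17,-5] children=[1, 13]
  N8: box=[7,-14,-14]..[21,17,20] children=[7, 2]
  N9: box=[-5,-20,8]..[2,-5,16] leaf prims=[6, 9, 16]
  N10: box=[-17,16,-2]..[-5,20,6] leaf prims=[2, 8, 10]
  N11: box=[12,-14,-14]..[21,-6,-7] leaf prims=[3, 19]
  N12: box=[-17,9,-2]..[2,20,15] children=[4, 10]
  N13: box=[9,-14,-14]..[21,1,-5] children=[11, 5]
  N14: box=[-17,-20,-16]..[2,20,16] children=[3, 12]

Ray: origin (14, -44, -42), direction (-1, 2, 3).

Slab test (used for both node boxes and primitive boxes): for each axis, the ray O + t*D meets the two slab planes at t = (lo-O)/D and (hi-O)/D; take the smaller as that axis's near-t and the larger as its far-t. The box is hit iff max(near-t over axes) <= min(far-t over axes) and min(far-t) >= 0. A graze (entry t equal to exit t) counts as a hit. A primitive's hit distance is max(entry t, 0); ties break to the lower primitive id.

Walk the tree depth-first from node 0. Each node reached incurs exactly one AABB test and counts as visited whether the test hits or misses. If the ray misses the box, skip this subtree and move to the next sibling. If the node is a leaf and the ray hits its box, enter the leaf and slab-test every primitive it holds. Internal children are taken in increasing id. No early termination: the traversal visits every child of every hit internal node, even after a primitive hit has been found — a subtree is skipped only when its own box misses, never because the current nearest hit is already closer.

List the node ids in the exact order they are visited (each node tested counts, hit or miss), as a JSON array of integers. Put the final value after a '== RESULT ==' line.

Trace the traversal:
N0 x:[-7,31] y:[12,32] z:[26/3,62/3] -> hit [12,62/3], descend [8, 14]
  N8 x:[-7,7] y:[15,61/2] z:[28/3,62/3] -> miss, prune
  N14 x:[12,31] y:[12,32] z:[26/3,58/3] -> hit [12,58/3], descend [3, 12]
    N3 x:[12,30] y:[12,47/2] z:[26/3,58/3] -> hit [12,58/3], descend [6, 9]
      N6 x:[16,30] y:[15,47/2] z:[26/3,10] -> miss, prune
      N9 x:[12,19] y:[12,39/2] z:[50/3,58/3] -> hit [50/3,19] leaf, test {P6@t=37/2, P9(miss), P16(miss)}
    N12 x:[12,31] y:[53/2,32] z:[40/3,19] -> miss, prune

Summary -> nodes [0, 8, 14, 3, 6, 9, 12]; box-tests=7; leaf-entries=1; first=P6

== RESULT ==
[0, 8, 14, 3, 6, 9, 12]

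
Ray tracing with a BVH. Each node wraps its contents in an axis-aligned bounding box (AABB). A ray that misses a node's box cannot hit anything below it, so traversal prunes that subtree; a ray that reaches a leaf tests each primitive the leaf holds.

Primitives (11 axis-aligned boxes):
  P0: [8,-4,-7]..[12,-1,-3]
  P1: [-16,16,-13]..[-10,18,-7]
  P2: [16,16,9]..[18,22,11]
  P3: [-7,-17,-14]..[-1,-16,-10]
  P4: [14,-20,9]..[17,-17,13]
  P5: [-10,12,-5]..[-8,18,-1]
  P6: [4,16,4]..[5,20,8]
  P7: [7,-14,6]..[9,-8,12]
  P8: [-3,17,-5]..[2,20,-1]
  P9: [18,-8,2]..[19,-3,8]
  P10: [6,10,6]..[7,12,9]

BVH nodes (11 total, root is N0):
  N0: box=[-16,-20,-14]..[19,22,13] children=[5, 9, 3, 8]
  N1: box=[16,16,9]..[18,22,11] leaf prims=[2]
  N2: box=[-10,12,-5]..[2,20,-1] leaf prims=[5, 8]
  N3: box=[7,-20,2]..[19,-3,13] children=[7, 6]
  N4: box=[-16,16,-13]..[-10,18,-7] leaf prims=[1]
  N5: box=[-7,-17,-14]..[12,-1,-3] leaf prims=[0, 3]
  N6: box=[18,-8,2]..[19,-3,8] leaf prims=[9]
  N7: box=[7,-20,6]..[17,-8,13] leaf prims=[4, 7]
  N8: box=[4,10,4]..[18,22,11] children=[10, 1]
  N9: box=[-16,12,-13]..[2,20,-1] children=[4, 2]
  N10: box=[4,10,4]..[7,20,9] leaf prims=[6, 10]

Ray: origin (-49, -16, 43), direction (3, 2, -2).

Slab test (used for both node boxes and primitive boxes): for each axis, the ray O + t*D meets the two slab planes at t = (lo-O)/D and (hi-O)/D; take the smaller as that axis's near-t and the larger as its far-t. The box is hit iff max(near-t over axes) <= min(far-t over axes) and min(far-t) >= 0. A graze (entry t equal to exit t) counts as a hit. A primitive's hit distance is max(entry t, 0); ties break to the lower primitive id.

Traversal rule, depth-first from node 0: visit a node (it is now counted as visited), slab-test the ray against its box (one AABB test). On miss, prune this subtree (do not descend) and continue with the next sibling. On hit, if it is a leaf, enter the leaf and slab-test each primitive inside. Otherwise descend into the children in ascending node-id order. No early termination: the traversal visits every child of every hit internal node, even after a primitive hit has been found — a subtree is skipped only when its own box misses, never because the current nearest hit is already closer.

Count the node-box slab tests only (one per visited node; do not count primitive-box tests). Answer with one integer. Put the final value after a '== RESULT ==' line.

Traverse from the root:
N0 x:[11,68/3] y:[-2,19] z:[15,57/2] -> hit [15,19], descend [3, 5, 8, 9]
  N3 x:[56/3,68/3] y:[-2,13/2] z:[15,41/2] -> miss, prune
  N5 x:[14,61/3] y:[-1/2,15/2] z:[23,57/2] -> miss, prune
  N8 x:[53/3,67/3] y:[13,19] z:[16,39/2] -> hit [53/3,19], descend [1, 10]
    N1 x:[65/3,67/3] y:[16,19] z:[16,17] -> miss, prune
    N10 x:[53/3,56/3] y:[13,18] z:[17,39/2] -> hit [53/3,18] leaf, test {P6@t=53/3, P10(miss)}
  N9 x:[11,17] y:[14,18] z:[22,28] -> miss, prune

Visited [0, 3, 5, 8, 1, 10, 9]. Tests: 7 box, 1 leaf. Nearest: P6.

== RESULT ==
7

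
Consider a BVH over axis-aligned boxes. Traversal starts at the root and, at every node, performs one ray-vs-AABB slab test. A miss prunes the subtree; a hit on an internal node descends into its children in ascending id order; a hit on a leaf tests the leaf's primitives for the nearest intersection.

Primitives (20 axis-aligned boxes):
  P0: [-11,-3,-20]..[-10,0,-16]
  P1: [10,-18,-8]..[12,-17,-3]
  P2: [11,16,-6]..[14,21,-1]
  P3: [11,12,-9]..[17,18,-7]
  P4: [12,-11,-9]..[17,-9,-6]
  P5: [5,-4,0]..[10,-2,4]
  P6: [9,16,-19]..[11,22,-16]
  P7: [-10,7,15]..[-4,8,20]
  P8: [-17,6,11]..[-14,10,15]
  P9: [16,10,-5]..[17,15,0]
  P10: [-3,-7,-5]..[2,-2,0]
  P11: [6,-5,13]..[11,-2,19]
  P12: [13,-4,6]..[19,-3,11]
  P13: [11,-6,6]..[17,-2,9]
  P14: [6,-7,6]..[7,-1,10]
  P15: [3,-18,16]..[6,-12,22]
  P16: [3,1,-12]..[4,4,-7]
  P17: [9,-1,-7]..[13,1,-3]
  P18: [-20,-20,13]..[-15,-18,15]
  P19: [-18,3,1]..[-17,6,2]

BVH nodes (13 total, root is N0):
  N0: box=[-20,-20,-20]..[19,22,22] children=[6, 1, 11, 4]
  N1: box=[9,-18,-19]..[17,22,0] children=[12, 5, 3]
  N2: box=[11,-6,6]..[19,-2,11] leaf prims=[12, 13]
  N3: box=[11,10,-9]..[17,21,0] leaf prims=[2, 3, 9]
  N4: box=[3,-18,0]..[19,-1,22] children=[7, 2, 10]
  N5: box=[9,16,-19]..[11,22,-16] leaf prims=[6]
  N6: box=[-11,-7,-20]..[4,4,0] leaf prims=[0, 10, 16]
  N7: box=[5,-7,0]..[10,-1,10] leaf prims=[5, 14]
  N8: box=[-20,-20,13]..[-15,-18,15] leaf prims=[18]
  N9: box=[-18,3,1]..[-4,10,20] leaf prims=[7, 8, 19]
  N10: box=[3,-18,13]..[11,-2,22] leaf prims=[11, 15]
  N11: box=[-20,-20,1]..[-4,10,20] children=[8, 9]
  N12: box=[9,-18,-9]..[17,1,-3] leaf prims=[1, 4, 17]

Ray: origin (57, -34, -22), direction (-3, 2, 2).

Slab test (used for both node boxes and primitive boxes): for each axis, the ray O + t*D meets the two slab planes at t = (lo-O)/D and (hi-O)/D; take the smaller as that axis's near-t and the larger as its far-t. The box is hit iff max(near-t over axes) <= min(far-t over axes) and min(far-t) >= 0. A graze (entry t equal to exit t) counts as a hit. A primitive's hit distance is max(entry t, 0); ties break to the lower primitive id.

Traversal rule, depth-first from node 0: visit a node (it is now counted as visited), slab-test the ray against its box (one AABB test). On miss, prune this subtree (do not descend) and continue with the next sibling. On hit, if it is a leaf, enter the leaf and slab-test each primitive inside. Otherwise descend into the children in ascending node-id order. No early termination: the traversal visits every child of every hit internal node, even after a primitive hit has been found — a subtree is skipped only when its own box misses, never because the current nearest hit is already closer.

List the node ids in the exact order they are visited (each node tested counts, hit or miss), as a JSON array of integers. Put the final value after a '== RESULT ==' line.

Trace the traversal:
N0 x:[38/3,77/3] y:[7,28] z:[1,22] -> hit [38/3,22], descend [1, 4, 6, 11]
  N1 x:[40/3,16] y:[8,28] z:[3/2,11] -> miss, prune
  N4 x:[38/3,18] y:[8,33/2] z:[11,22] -> hit [38/3,33/2], descend [2, 7, 10]
    N2 x:[38/3,46/3] y:[14,16] z:[14,33/2] -> hit [14,46/3] leaf, test {P12(miss), P13@t=14}
    N7 x:[47/3,52/3] y:[27/2,33/2] z:[11,16] -> hit [47/3,16] leaf, test {P5(miss), P14(miss)}
    N10 x:[46/3,18] y:[8,16] z:[35/2,22] -> miss, prune
  N6 x:[53/3,68/3] y:[27/2,19] z:[1,11] -> miss, prune
  N11 x:[61/3,77/3] y:[7,22] z:[23/2,21] -> hit [61/3,21], descend [8, 9]
    N8 x:[24,77/3] y:[7,8] z:[35/2,37/2] -> miss, prune
    N9 x:[61/3,25] y:[37/2,22] z:[23/2,21] -> hit [61/3,21] leaf, test {P7@t=41/2, P8(miss), P19(miss)}

Summary -> nodes [0, 1, 4, 2, 7, 10, 6, 11, 8, 9]; box-tests=10; leaf-entries=3; first=P13

== RESULT ==
[0, 1, 4, 2, 7, 10, 6, 11, 8, 9]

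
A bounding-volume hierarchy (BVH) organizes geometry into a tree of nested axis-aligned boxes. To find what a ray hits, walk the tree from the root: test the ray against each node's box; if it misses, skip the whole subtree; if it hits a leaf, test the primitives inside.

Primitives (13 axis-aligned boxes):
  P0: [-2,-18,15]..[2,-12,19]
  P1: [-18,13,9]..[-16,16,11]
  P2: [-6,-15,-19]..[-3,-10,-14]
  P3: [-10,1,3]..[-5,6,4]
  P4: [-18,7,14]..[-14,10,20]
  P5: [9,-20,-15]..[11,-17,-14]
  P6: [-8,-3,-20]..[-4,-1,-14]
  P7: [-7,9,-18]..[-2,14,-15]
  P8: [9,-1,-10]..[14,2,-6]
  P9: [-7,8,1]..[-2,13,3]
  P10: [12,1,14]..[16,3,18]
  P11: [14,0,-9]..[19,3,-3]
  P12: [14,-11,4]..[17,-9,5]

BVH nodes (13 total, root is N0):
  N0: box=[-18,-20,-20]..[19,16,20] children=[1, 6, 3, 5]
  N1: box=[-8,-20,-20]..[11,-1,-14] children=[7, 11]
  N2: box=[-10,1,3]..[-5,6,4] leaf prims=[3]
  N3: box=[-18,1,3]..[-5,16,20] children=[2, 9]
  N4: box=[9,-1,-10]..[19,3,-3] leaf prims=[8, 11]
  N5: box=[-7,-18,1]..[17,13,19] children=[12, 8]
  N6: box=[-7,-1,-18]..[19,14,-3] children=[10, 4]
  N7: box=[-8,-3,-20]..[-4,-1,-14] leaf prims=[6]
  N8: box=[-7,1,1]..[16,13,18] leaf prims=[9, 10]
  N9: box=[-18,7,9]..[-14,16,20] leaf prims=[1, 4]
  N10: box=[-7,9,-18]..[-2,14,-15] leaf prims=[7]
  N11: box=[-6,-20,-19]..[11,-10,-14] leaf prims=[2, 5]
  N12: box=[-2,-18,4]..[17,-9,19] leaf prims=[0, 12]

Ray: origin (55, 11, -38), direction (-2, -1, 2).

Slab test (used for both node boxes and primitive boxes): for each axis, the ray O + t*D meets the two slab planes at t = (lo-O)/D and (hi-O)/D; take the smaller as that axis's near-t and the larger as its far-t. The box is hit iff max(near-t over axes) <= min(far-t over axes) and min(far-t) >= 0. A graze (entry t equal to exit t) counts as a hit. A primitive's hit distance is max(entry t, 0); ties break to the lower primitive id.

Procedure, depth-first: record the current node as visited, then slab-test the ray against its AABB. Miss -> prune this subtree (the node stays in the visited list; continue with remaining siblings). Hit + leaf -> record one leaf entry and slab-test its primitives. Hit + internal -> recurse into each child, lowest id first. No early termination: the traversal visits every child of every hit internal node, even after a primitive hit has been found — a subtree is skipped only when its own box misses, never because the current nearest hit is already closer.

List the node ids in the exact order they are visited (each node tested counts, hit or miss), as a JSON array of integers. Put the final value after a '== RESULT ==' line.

Trace the traversal:
N0 x:[18,73/2] y:[-5,31] z:[9,29] -> hit [18,29], descend [1, 3, 5, 6]
  N1 x:[22,63/2] y:[12,31] z:[9,12] -> miss, prune
  N3 x:[30,73/2] y:[-5,10] z:[41/2,29] -> miss, prune
  N5 x:[19,31] y:[-2,29] z:[39/2,57/2] -> hit [39/2,57/2], descend [8, 12]
    N8 x:[39/2,31] y:[-2,10] z:[39/2,28] -> miss, prune
    N12 x:[19,57/2] y:[20,29] z:[21,57/2] -> hit [21,57/2] leaf, test {P0@t=53/2, P12(miss)}
  N6 x:[18,31] y:[-3,12] z:[10,35/2] -> miss, prune

order=[0, 1, 3, 5, 8, 12, 6]  |boxes|=7  |leaves|=1  hit=P0

== RESULT ==
[0, 1, 3, 5, 8, 12, 6]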